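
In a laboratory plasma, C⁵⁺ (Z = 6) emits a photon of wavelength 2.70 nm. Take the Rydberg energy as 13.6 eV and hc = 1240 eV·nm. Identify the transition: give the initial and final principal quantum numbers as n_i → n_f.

n_i = 4, n_f = 1

The photon energy is ΔE = hc/λ = 1240 / 2.70 = 459.3 eV.
With Z = 6, ΔE = 489.6 × (1/n_f² − 1/n_i²), so 1/n_f² − 1/n_i² = 0.9380.
Trying n_f = 1 gives 1/n_i² = 0.06197, i.e. n_i ≈ 4; this pair matches.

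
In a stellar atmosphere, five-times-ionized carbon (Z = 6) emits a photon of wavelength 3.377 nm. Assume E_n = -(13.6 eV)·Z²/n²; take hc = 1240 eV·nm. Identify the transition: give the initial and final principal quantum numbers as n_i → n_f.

The photon energy is ΔE = hc/λ = 1240 / 3.377 = 367.2 eV.
With Z = 6, ΔE = 489.6 × (1/n_f² − 1/n_i²), so 1/n_f² − 1/n_i² = 0.7500.
Trying n_f = 1 gives 1/n_i² = 0.2500, i.e. n_i ≈ 2; this pair matches.

n_i = 2, n_f = 1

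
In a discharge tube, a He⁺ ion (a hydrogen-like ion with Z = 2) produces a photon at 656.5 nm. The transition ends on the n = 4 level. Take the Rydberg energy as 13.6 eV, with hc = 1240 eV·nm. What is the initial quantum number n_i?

The photon energy is ΔE = hc/λ = 1240 / 656.5 = 1.889 eV.
With Z = 2, ΔE = 54.40 × (1/n_f² − 1/n_i²), so 1/n_f² − 1/n_i² = 0.03472.
With n_f = 4: 1/n_i² = 1/16 − 0.03472 = 0.02778, so n_i ≈ 6.00.

n_i = 6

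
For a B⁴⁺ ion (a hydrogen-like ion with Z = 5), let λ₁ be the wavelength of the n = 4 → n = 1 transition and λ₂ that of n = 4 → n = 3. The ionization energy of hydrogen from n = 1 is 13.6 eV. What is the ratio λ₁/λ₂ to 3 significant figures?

0.0519

λ ∝ 1/ΔE ∝ 1/(1/n_f² − 1/n_i²), and the Z² and hc factors cancel in the ratio.
λ₁/λ₂ = (1/3² − 1/4²)/(1/1² − 1/4²) = 0.04861/0.9375 = 0.0519.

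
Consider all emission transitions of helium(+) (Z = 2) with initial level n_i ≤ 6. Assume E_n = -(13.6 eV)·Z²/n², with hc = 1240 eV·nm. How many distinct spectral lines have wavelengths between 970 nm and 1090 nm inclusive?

Enumerate all n_i → n_f pairs with 1 ≤ n_f < n_i ≤ 6 and compute λ = 1240 / [13.6·4·(1/n_f² − 1/n_i²)].
Lines falling in [970, 1090] nm: 5→4 (1013 nm).

1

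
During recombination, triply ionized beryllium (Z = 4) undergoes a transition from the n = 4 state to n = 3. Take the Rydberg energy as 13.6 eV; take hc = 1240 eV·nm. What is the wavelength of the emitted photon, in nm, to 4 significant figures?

For Z = 4 the level energies scale as Z², so the effective Rydberg energy is 13.6 × 16 = 217.6 eV.
ΔE = 217.6 × (1/3² − 1/4²) = 217.6 × 0.04861 = 10.58 eV.
λ = hc/ΔE = 1240 / 10.58 = 117.2 nm.

117.2 nm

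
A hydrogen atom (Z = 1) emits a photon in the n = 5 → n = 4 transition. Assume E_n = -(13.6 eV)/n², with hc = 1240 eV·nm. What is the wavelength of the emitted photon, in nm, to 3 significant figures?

ΔE = 13.60 × (1/4² − 1/5²) = 13.60 × 0.02250 = 0.3060 eV.
λ = hc/ΔE = 1240 / 0.3060 = 4050 nm.

4050 nm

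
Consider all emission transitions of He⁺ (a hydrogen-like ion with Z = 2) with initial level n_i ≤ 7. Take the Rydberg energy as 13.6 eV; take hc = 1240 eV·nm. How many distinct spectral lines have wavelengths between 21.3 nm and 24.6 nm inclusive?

Enumerate all n_i → n_f pairs with 1 ≤ n_f < n_i ≤ 7 and compute λ = 1240 / [13.6·4·(1/n_f² − 1/n_i²)].
Lines falling in [21.3, 24.6] nm: 7→1 (23.27 nm), 6→1 (23.45 nm), 5→1 (23.74 nm), 4→1 (24.31 nm).

4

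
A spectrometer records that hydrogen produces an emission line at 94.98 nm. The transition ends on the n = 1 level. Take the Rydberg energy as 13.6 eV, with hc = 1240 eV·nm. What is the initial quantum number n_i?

The photon energy is ΔE = hc/λ = 1240 / 94.98 = 13.06 eV.
With Z = 1, ΔE = 13.60 × (1/n_f² − 1/n_i²), so 1/n_f² − 1/n_i² = 0.9600.
With n_f = 1: 1/n_i² = 1/1 − 0.9600 = 0.04005, so n_i ≈ 5.00.

n_i = 5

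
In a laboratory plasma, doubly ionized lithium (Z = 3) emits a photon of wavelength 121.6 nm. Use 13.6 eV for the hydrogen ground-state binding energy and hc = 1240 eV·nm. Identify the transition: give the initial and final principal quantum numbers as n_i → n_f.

The photon energy is ΔE = hc/λ = 1240 / 121.6 = 10.20 eV.
With Z = 3, ΔE = 122.4 × (1/n_f² − 1/n_i²), so 1/n_f² − 1/n_i² = 0.08331.
Trying n_f = 3 gives 1/n_i² = 0.02780, i.e. n_i ≈ 6; this pair matches.

n_i = 6, n_f = 3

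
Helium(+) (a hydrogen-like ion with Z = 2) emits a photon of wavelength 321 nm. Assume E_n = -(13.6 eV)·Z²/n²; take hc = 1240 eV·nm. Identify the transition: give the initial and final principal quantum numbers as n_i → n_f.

The photon energy is ΔE = hc/λ = 1240 / 321 = 3.863 eV.
With Z = 2, ΔE = 54.40 × (1/n_f² − 1/n_i²), so 1/n_f² − 1/n_i² = 0.07101.
Trying n_f = 3 gives 1/n_i² = 0.04010, i.e. n_i ≈ 5; this pair matches.

n_i = 5, n_f = 3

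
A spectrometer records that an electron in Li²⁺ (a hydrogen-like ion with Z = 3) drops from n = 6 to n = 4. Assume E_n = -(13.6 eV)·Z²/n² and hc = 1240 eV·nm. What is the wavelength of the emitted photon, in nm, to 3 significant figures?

292 nm

For Z = 3 the level energies scale as Z², so the effective Rydberg energy is 13.6 × 9 = 122.4 eV.
ΔE = 122.4 × (1/4² − 1/6²) = 122.4 × 0.03472 = 4.250 eV.
λ = hc/ΔE = 1240 / 4.250 = 292 nm.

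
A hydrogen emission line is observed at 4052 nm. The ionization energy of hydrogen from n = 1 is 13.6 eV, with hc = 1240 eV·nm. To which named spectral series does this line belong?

ΔE = 1240/4052 = 0.3060 eV.
This matches 13.6 × (1/4² − 1/5²), so n_f = 4: the Brackett series.

Brackett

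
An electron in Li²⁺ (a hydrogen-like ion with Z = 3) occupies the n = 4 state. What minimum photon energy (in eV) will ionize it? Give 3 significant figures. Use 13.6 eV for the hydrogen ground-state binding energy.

E_n = −13.6 Z²/n² = −122.4/n² eV for Z = 3.
E_4 = −122.4/16 = −7.65 eV, so ionization (to E = 0) requires 7.65 eV.

7.65 eV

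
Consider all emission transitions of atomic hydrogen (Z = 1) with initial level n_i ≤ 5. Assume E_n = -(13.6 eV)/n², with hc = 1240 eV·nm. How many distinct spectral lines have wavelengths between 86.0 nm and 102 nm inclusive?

2

Enumerate all n_i → n_f pairs with 1 ≤ n_f < n_i ≤ 5 and compute λ = 1240 / [13.6·1·(1/n_f² − 1/n_i²)].
Lines falling in [86.0, 102] nm: 5→1 (94.98 nm), 4→1 (97.25 nm).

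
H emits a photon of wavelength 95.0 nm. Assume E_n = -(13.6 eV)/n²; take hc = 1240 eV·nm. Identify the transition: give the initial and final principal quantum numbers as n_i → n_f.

n_i = 5, n_f = 1

The photon energy is ΔE = hc/λ = 1240 / 95.0 = 13.05 eV.
With Z = 1, ΔE = 13.60 × (1/n_f² − 1/n_i²), so 1/n_f² − 1/n_i² = 0.9598.
Trying n_f = 1 gives 1/n_i² = 0.04025, i.e. n_i ≈ 5; this pair matches.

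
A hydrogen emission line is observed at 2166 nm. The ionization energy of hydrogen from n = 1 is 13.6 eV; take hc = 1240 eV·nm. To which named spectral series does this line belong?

Brackett

ΔE = 1240/2166 = 0.5725 eV.
This matches 13.6 × (1/4² − 1/7²), so n_f = 4: the Brackett series.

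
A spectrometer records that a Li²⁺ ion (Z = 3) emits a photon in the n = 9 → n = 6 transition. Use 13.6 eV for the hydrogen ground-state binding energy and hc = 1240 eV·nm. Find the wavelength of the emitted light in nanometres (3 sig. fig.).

656 nm

For Z = 3 the level energies scale as Z², so the effective Rydberg energy is 13.6 × 9 = 122.4 eV.
ΔE = 122.4 × (1/6² − 1/9²) = 122.4 × 0.01543 = 1.889 eV.
λ = hc/ΔE = 1240 / 1.889 = 656 nm.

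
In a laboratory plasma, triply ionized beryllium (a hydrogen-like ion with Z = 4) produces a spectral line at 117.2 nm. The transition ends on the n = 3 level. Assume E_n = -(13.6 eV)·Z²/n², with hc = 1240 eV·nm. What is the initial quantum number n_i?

n_i = 4

The photon energy is ΔE = hc/λ = 1240 / 117.2 = 10.58 eV.
With Z = 4, ΔE = 217.6 × (1/n_f² − 1/n_i²), so 1/n_f² − 1/n_i² = 0.04862.
With n_f = 3: 1/n_i² = 1/9 − 0.04862 = 0.06249, so n_i ≈ 4.00.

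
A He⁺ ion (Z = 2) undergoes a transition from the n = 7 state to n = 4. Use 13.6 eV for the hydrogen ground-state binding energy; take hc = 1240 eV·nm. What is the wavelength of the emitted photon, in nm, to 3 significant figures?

542 nm

For Z = 2 the level energies scale as Z², so the effective Rydberg energy is 13.6 × 4 = 54.40 eV.
ΔE = 54.40 × (1/4² − 1/7²) = 54.40 × 0.04209 = 2.290 eV.
λ = hc/ΔE = 1240 / 2.290 = 542 nm.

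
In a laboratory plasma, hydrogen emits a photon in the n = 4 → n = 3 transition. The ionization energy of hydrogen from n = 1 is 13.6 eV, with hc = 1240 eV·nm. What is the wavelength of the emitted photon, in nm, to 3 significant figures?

ΔE = 13.60 × (1/3² − 1/4²) = 13.60 × 0.04861 = 0.6611 eV.
λ = hc/ΔE = 1240 / 0.6611 = 1880 nm.
This line belongs to the Paschen series.

1880 nm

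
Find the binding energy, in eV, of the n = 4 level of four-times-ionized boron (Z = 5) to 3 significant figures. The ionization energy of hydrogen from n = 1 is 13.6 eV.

21.3 eV

E_n = −13.6 Z²/n² = −340.0/n² eV for Z = 5.
E_4 = −340.0/16 = −21.3 eV, so ionization (to E = 0) requires 21.3 eV.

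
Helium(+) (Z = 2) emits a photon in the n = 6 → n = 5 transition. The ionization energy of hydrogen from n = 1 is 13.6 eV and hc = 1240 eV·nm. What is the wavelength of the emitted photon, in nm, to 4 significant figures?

For Z = 2 the level energies scale as Z², so the effective Rydberg energy is 13.6 × 4 = 54.40 eV.
ΔE = 54.40 × (1/5² − 1/6²) = 54.40 × 0.01222 = 0.6649 eV.
λ = hc/ΔE = 1240 / 0.6649 = 1865 nm.

1865 nm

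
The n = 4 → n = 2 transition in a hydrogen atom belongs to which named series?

Balmer

The series is set by the lower level: n_f = 2 is the Balmer series.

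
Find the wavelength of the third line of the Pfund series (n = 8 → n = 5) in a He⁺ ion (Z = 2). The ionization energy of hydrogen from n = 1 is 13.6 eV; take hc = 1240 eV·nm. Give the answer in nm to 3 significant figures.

The Pfund series terminates on n_f = 5; the third line has n_i = 5+3 = 8.
ΔE = 54.40 × (1/5² − 1/8²) = 1.326 eV.
λ = 1240 / 1.326 = 935 nm.

935 nm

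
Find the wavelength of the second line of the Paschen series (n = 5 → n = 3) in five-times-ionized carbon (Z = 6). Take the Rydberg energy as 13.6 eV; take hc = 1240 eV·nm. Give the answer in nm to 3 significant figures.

The Paschen series terminates on n_f = 3; the second line has n_i = 3+2 = 5.
ΔE = 489.6 × (1/3² − 1/5²) = 34.82 eV.
λ = 1240 / 34.82 = 35.6 nm.

35.6 nm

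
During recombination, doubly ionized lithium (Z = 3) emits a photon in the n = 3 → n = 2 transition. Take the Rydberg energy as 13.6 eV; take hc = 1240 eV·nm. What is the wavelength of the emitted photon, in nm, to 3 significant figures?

72.9 nm

For Z = 3 the level energies scale as Z², so the effective Rydberg energy is 13.6 × 9 = 122.4 eV.
ΔE = 122.4 × (1/2² − 1/3²) = 122.4 × 0.1389 = 17.00 eV.
λ = hc/ΔE = 1240 / 17.00 = 72.9 nm.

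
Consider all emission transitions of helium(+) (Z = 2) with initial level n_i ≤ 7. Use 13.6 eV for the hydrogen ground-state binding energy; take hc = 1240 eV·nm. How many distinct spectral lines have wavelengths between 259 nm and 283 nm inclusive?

1

Enumerate all n_i → n_f pairs with 1 ≤ n_f < n_i ≤ 7 and compute λ = 1240 / [13.6·4·(1/n_f² − 1/n_i²)].
Lines falling in [259, 283] nm: 6→3 (273.5 nm).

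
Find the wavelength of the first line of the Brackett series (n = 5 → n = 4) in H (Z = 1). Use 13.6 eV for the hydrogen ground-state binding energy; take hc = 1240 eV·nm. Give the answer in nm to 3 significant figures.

The Brackett series terminates on n_f = 4; the first line has n_i = 4+1 = 5.
ΔE = 13.60 × (1/4² − 1/5²) = 0.3060 eV.
λ = 1240 / 0.3060 = 4050 nm.

4050 nm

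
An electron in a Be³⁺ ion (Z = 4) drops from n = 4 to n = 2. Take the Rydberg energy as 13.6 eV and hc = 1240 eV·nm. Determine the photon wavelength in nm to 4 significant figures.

30.39 nm

For Z = 4 the level energies scale as Z², so the effective Rydberg energy is 13.6 × 16 = 217.6 eV.
ΔE = 217.6 × (1/2² − 1/4²) = 217.6 × 0.1875 = 40.80 eV.
λ = hc/ΔE = 1240 / 40.80 = 30.39 nm.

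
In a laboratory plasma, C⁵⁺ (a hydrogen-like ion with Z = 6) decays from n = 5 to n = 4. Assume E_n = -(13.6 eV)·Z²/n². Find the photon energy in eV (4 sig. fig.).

11.02 eV

The Bohr energies scale as Z², so for Z = 6: E_n = −489.6/n² eV.
E_5 = −489.6/25 = −19.58 eV and E_4 = −489.6/16 = −30.60 eV.
The photon energy is |E_5 − E_4| = 11.02 eV.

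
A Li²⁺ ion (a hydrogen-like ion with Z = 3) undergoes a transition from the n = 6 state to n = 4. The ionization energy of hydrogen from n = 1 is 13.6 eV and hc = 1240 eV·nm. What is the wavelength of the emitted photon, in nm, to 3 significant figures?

292 nm

For Z = 3 the level energies scale as Z², so the effective Rydberg energy is 13.6 × 9 = 122.4 eV.
ΔE = 122.4 × (1/4² − 1/6²) = 122.4 × 0.03472 = 4.250 eV.
λ = hc/ΔE = 1240 / 4.250 = 292 nm.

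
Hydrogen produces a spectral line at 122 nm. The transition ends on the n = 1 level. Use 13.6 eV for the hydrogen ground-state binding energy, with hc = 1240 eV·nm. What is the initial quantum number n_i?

The photon energy is ΔE = hc/λ = 1240 / 122 = 10.16 eV.
With Z = 1, ΔE = 13.60 × (1/n_f² − 1/n_i²), so 1/n_f² − 1/n_i² = 0.7473.
With n_f = 1: 1/n_i² = 1/1 − 0.7473 = 0.2527, so n_i ≈ 1.99.

n_i = 2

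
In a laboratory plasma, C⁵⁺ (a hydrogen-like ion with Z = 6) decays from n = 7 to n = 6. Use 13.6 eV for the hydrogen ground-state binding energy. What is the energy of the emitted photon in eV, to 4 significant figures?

3.608 eV

The Bohr energies scale as Z², so for Z = 6: E_n = −489.6/n² eV.
E_7 = −489.6/49 = −9.992 eV and E_6 = −489.6/36 = −13.60 eV.
The photon energy is |E_7 − E_6| = 3.608 eV.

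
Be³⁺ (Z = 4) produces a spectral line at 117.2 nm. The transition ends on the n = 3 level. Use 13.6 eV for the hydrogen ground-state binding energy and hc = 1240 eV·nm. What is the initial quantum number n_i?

n_i = 4

The photon energy is ΔE = hc/λ = 1240 / 117.2 = 10.58 eV.
With Z = 4, ΔE = 217.6 × (1/n_f² − 1/n_i²), so 1/n_f² − 1/n_i² = 0.04862.
With n_f = 3: 1/n_i² = 1/9 − 0.04862 = 0.06249, so n_i ≈ 4.00.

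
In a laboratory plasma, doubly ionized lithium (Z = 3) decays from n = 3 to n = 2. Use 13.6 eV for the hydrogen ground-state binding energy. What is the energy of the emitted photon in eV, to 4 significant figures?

17.00 eV

The Bohr energies scale as Z², so for Z = 3: E_n = −122.4/n² eV.
E_3 = −122.4/9 = −13.60 eV and E_2 = −122.4/4 = −30.60 eV.
The photon energy is |E_3 − E_2| = 17.00 eV.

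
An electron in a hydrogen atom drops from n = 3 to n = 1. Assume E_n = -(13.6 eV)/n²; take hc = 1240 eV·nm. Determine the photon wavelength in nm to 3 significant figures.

ΔE = 13.60 × (1/1² − 1/3²) = 13.60 × 0.8889 = 12.09 eV.
λ = hc/ΔE = 1240 / 12.09 = 103 nm.
This line belongs to the Lyman series.

103 nm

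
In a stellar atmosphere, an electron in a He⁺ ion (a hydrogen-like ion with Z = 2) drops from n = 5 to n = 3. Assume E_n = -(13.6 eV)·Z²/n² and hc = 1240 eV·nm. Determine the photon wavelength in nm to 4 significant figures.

320.5 nm

For Z = 2 the level energies scale as Z², so the effective Rydberg energy is 13.6 × 4 = 54.40 eV.
ΔE = 54.40 × (1/3² − 1/5²) = 54.40 × 0.07111 = 3.868 eV.
λ = hc/ΔE = 1240 / 3.868 = 320.5 nm.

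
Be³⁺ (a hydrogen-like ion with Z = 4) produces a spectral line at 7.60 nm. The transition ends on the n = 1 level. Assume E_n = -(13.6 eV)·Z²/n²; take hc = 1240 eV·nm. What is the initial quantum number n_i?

n_i = 2

The photon energy is ΔE = hc/λ = 1240 / 7.60 = 163.2 eV.
With Z = 4, ΔE = 217.6 × (1/n_f² − 1/n_i²), so 1/n_f² − 1/n_i² = 0.7498.
With n_f = 1: 1/n_i² = 1/1 − 0.7498 = 0.2502, so n_i ≈ 2.00.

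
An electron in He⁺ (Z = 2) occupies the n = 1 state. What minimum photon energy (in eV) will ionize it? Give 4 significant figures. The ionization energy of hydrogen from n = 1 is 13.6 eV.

E_n = −13.6 Z²/n² = −54.40/n² eV for Z = 2.
E_1 = −54.40/1 = −54.40 eV, so ionization (to E = 0) requires 54.40 eV.

54.40 eV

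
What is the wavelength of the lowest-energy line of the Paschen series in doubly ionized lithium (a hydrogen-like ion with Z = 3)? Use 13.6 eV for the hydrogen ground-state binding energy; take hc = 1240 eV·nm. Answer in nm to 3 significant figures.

208 nm

The Paschen series terminates on n_f = 3; the first line has n_i = 3+1 = 4.
ΔE = 122.4 × (1/3² − 1/4²) = 5.950 eV.
λ = 1240 / 5.950 = 208 nm.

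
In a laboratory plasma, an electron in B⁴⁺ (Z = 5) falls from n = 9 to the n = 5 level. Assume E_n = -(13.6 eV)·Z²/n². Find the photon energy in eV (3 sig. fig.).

9.40 eV

The Bohr energies scale as Z², so for Z = 5: E_n = −340.0/n² eV.
E_9 = −340.0/81 = −4.198 eV and E_5 = −340.0/25 = −13.60 eV.
The photon energy is |E_9 − E_5| = 9.40 eV.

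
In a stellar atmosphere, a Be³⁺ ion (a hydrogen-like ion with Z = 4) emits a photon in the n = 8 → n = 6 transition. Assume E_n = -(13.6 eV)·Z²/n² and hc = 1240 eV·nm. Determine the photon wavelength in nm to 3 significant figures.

469 nm

For Z = 4 the level energies scale as Z², so the effective Rydberg energy is 13.6 × 16 = 217.6 eV.
ΔE = 217.6 × (1/6² − 1/8²) = 217.6 × 0.01215 = 2.644 eV.
λ = hc/ΔE = 1240 / 2.644 = 469 nm.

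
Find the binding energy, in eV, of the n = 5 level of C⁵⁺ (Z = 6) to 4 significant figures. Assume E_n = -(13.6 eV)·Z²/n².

19.58 eV

E_n = −13.6 Z²/n² = −489.6/n² eV for Z = 6.
E_5 = −489.6/25 = −19.58 eV, so ionization (to E = 0) requires 19.58 eV.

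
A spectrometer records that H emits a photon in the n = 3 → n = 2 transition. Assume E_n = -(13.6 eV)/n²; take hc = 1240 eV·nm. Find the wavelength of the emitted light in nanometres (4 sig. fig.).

656.5 nm

ΔE = 13.60 × (1/2² − 1/3²) = 13.60 × 0.1389 = 1.889 eV.
λ = hc/ΔE = 1240 / 1.889 = 656.5 nm.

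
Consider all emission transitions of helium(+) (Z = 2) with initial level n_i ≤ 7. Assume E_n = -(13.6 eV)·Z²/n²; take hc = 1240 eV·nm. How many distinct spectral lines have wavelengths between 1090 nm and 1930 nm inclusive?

2

Enumerate all n_i → n_f pairs with 1 ≤ n_f < n_i ≤ 7 and compute λ = 1240 / [13.6·4·(1/n_f² − 1/n_i²)].
Lines falling in [1090, 1930] nm: 7→5 (1163 nm), 6→5 (1865 nm).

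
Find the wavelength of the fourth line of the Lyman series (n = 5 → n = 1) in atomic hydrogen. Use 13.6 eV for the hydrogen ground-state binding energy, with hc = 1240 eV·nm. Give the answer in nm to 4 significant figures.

94.98 nm

The Lyman series terminates on n_f = 1; the fourth line has n_i = 1+4 = 5.
ΔE = 13.60 × (1/1² − 1/5²) = 13.06 eV.
λ = 1240 / 13.06 = 94.98 nm.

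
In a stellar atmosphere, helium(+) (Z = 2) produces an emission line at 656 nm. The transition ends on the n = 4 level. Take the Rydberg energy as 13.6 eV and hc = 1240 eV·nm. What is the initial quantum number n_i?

n_i = 6

The photon energy is ΔE = hc/λ = 1240 / 656 = 1.890 eV.
With Z = 2, ΔE = 54.40 × (1/n_f² − 1/n_i²), so 1/n_f² − 1/n_i² = 0.03475.
With n_f = 4: 1/n_i² = 1/16 − 0.03475 = 0.02775, so n_i ≈ 6.00.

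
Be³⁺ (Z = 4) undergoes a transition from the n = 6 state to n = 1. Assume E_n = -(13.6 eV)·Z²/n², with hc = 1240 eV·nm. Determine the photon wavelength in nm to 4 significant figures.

5.861 nm

For Z = 4 the level energies scale as Z², so the effective Rydberg energy is 13.6 × 16 = 217.6 eV.
ΔE = 217.6 × (1/1² − 1/6²) = 217.6 × 0.9722 = 211.6 eV.
λ = hc/ΔE = 1240 / 211.6 = 5.861 nm.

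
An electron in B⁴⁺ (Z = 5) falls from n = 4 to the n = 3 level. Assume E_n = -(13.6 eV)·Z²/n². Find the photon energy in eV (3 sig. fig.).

The Bohr energies scale as Z², so for Z = 5: E_n = −340.0/n² eV.
E_4 = −340.0/16 = −21.25 eV and E_3 = −340.0/9 = −37.78 eV.
The photon energy is |E_4 − E_3| = 16.5 eV.

16.5 eV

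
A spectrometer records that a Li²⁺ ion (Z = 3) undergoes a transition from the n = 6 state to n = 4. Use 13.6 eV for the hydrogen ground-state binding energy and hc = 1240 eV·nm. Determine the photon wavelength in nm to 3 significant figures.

For Z = 3 the level energies scale as Z², so the effective Rydberg energy is 13.6 × 9 = 122.4 eV.
ΔE = 122.4 × (1/4² − 1/6²) = 122.4 × 0.03472 = 4.250 eV.
λ = hc/ΔE = 1240 / 4.250 = 292 nm.

292 nm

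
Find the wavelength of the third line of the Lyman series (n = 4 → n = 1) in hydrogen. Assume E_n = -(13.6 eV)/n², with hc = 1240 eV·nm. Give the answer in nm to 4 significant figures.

97.25 nm

The Lyman series terminates on n_f = 1; the third line has n_i = 1+3 = 4.
ΔE = 13.60 × (1/1² − 1/4²) = 12.75 eV.
λ = 1240 / 12.75 = 97.25 nm.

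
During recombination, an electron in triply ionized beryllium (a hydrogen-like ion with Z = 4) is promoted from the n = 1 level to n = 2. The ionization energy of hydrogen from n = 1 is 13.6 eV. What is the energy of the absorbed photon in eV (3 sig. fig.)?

The Bohr energies scale as Z², so for Z = 4: E_n = −217.6/n² eV.
E_2 = −217.6/4 = −54.40 eV and E_1 = −217.6/1 = −217.6 eV.
The photon energy is |E_2 − E_1| = 163 eV.

163 eV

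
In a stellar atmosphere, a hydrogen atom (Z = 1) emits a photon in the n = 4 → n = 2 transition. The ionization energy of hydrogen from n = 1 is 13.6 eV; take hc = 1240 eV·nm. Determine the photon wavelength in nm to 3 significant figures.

486 nm

ΔE = 13.60 × (1/2² − 1/4²) = 13.60 × 0.1875 = 2.550 eV.
λ = hc/ΔE = 1240 / 2.550 = 486 nm.
This line belongs to the Balmer series.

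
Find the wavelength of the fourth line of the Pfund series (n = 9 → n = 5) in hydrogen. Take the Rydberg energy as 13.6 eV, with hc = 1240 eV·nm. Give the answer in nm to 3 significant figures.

The Pfund series terminates on n_f = 5; the fourth line has n_i = 5+4 = 9.
ΔE = 13.60 × (1/5² − 1/9²) = 0.3761 eV.
λ = 1240 / 0.3761 = 3300 nm.

3300 nm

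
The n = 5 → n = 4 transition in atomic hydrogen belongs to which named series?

The series is set by the lower level: n_f = 4 is the Brackett series.

Brackett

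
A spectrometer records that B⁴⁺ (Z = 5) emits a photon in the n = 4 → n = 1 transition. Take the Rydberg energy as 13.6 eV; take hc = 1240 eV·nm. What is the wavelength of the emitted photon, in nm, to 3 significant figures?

3.89 nm

For Z = 5 the level energies scale as Z², so the effective Rydberg energy is 13.6 × 25 = 340.0 eV.
ΔE = 340.0 × (1/1² − 1/4²) = 340.0 × 0.9375 = 318.8 eV.
λ = hc/ΔE = 1240 / 318.8 = 3.89 nm.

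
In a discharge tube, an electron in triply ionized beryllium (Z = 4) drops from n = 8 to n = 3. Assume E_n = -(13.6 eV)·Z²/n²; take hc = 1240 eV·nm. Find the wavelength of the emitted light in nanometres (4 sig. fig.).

59.68 nm

For Z = 4 the level energies scale as Z², so the effective Rydberg energy is 13.6 × 16 = 217.6 eV.
ΔE = 217.6 × (1/3² − 1/8²) = 217.6 × 0.09549 = 20.78 eV.
λ = hc/ΔE = 1240 / 20.78 = 59.68 nm.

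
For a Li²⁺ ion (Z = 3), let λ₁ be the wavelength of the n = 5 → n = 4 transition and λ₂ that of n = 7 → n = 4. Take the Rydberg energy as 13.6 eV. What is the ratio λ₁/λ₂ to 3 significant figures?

1.87

λ ∝ 1/ΔE ∝ 1/(1/n_f² − 1/n_i²), and the Z² and hc factors cancel in the ratio.
λ₁/λ₂ = (1/4² − 1/7²)/(1/4² − 1/5²) = 0.04209/0.02250 = 1.87.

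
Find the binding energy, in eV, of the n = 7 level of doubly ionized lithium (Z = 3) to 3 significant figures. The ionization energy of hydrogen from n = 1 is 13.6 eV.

2.50 eV

E_n = −13.6 Z²/n² = −122.4/n² eV for Z = 3.
E_7 = −122.4/49 = −2.50 eV, so ionization (to E = 0) requires 2.50 eV.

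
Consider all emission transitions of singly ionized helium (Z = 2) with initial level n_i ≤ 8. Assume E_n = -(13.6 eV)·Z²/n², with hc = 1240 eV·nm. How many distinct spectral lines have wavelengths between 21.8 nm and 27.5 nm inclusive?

Enumerate all n_i → n_f pairs with 1 ≤ n_f < n_i ≤ 8 and compute λ = 1240 / [13.6·4·(1/n_f² − 1/n_i²)].
Lines falling in [21.8, 27.5] nm: 8→1 (23.16 nm), 7→1 (23.27 nm), 6→1 (23.45 nm), 5→1 (23.74 nm), 4→1 (24.31 nm), 3→1 (25.64 nm).

6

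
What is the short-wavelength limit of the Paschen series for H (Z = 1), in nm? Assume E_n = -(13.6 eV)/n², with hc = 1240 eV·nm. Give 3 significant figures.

821 nm

The Paschen series has lower level n_f = 3; the series limit corresponds to n_i → ∞.
ΔE_max = 13.6 × 1 / 3² = 1.511 eV.
λ_min = 1240 / 1.511 = 821 nm.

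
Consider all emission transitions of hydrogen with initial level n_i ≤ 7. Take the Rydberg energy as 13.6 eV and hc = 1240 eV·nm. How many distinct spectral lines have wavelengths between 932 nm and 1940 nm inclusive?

Enumerate all n_i → n_f pairs with 1 ≤ n_f < n_i ≤ 7 and compute λ = 1240 / [13.6·1·(1/n_f² − 1/n_i²)].
Lines falling in [932, 1940] nm: 7→3 (1005 nm), 6→3 (1094 nm), 5→3 (1282 nm), 4→3 (1876 nm).

4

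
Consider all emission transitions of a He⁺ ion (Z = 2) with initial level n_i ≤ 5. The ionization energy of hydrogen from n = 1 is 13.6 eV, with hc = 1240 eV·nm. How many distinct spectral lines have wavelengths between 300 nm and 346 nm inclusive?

Enumerate all n_i → n_f pairs with 1 ≤ n_f < n_i ≤ 5 and compute λ = 1240 / [13.6·4·(1/n_f² − 1/n_i²)].
Lines falling in [300, 346] nm: 5→3 (320.5 nm).

1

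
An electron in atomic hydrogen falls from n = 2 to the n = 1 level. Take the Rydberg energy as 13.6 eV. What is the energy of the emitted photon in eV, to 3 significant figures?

10.2 eV

E_2 = −13.60/4 = −3.400 eV and E_1 = −13.60/1 = −13.60 eV.
The photon energy is |E_2 − E_1| = 10.2 eV.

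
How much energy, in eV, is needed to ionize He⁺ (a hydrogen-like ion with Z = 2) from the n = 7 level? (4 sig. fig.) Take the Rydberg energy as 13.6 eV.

E_n = −13.6 Z²/n² = −54.40/n² eV for Z = 2.
E_7 = −54.40/49 = −1.110 eV, so ionization (to E = 0) requires 1.110 eV.

1.110 eV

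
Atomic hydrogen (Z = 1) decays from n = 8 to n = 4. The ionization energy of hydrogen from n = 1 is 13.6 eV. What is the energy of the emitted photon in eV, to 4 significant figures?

0.6375 eV

E_8 = −13.60/64 = −0.2125 eV and E_4 = −13.60/16 = −0.8500 eV.
The photon energy is |E_8 − E_4| = 0.6375 eV.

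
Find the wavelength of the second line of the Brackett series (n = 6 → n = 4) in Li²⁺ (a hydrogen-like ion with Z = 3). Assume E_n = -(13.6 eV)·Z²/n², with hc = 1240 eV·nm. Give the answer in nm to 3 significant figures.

The Brackett series terminates on n_f = 4; the second line has n_i = 4+2 = 6.
ΔE = 122.4 × (1/4² − 1/6²) = 4.250 eV.
λ = 1240 / 4.250 = 292 nm.

292 nm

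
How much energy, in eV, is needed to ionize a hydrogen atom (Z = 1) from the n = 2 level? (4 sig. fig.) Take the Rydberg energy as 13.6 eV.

E_2 = −13.60/4 = −3.400 eV, so ionization (to E = 0) requires 3.400 eV.

3.400 eV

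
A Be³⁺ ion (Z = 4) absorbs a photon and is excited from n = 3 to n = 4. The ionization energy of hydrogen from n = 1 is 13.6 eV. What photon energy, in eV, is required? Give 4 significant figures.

The Bohr energies scale as Z², so for Z = 4: E_n = −217.6/n² eV.
E_4 = −217.6/16 = −13.60 eV and E_3 = −217.6/9 = −24.18 eV.
The photon energy is |E_4 − E_3| = 10.58 eV.

10.58 eV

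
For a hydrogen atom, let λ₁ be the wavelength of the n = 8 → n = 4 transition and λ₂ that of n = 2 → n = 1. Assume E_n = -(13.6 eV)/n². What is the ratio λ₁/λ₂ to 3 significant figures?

16.0

λ ∝ 1/ΔE ∝ 1/(1/n_f² − 1/n_i²), and the Z² and hc factors cancel in the ratio.
λ₁/λ₂ = (1/1² − 1/2²)/(1/4² − 1/8²) = 0.7500/0.04688 = 16.0.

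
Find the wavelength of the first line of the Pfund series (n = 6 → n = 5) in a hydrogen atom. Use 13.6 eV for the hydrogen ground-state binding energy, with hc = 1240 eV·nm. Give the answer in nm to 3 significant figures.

The Pfund series terminates on n_f = 5; the first line has n_i = 5+1 = 6.
ΔE = 13.60 × (1/5² − 1/6²) = 0.1662 eV.
λ = 1240 / 0.1662 = 7460 nm.

7460 nm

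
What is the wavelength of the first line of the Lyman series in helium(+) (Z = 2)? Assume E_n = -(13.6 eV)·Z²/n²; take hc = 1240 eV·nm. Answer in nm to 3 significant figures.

30.4 nm

The Lyman series terminates on n_f = 1; the first line has n_i = 1+1 = 2.
ΔE = 54.40 × (1/1² − 1/2²) = 40.80 eV.
λ = 1240 / 40.80 = 30.4 nm.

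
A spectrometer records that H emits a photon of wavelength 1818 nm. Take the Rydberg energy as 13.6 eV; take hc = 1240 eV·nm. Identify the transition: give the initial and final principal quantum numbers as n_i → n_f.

n_i = 9, n_f = 4

The photon energy is ΔE = hc/λ = 1240 / 1818 = 0.6821 eV.
With Z = 1, ΔE = 13.60 × (1/n_f² − 1/n_i²), so 1/n_f² − 1/n_i² = 0.05015.
Trying n_f = 4 gives 1/n_i² = 0.01235, i.e. n_i ≈ 9; this pair matches.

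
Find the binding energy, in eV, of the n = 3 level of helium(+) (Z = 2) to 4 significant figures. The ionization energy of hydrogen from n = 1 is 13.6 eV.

E_n = −13.6 Z²/n² = −54.40/n² eV for Z = 2.
E_3 = −54.40/9 = −6.044 eV, so ionization (to E = 0) requires 6.044 eV.

6.044 eV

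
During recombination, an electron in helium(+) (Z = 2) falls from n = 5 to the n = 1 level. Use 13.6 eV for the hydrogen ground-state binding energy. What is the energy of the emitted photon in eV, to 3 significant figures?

The Bohr energies scale as Z², so for Z = 2: E_n = −54.40/n² eV.
E_5 = −54.40/25 = −2.176 eV and E_1 = −54.40/1 = −54.40 eV.
The photon energy is |E_5 − E_1| = 52.2 eV.

52.2 eV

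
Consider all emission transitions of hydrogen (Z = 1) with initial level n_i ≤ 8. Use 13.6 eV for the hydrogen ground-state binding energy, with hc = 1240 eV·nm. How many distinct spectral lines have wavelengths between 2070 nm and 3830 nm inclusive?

3

Enumerate all n_i → n_f pairs with 1 ≤ n_f < n_i ≤ 8 and compute λ = 1240 / [13.6·1·(1/n_f² − 1/n_i²)].
Lines falling in [2070, 3830] nm: 7→4 (2166 nm), 6→4 (2626 nm), 8→5 (3741 nm).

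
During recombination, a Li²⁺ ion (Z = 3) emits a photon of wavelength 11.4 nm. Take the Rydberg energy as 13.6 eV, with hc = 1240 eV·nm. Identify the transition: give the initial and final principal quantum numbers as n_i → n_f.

The photon energy is ΔE = hc/λ = 1240 / 11.4 = 108.8 eV.
With Z = 3, ΔE = 122.4 × (1/n_f² − 1/n_i²), so 1/n_f² − 1/n_i² = 0.8887.
Trying n_f = 1 gives 1/n_i² = 0.1113, i.e. n_i ≈ 3; this pair matches.

n_i = 3, n_f = 1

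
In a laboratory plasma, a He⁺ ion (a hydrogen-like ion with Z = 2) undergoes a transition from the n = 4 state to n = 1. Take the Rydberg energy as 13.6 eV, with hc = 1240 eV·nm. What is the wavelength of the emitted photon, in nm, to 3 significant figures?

24.3 nm

For Z = 2 the level energies scale as Z², so the effective Rydberg energy is 13.6 × 4 = 54.40 eV.
ΔE = 54.40 × (1/1² − 1/4²) = 54.40 × 0.9375 = 51.00 eV.
λ = hc/ΔE = 1240 / 51.00 = 24.3 nm.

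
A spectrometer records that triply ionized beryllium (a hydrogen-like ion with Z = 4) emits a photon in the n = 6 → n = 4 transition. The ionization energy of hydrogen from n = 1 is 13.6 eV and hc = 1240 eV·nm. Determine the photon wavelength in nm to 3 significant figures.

164 nm

For Z = 4 the level energies scale as Z², so the effective Rydberg energy is 13.6 × 16 = 217.6 eV.
ΔE = 217.6 × (1/4² − 1/6²) = 217.6 × 0.03472 = 7.556 eV.
λ = hc/ΔE = 1240 / 7.556 = 164 nm.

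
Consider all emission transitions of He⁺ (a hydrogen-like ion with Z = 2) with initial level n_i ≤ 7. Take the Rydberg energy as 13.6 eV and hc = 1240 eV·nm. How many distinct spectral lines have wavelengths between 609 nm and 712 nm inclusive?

1

Enumerate all n_i → n_f pairs with 1 ≤ n_f < n_i ≤ 7 and compute λ = 1240 / [13.6·4·(1/n_f² − 1/n_i²)].
Lines falling in [609, 712] nm: 6→4 (656.5 nm).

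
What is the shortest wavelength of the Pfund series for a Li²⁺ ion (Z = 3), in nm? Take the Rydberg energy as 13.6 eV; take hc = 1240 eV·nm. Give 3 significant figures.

253 nm

The Pfund series has lower level n_f = 5; the series limit corresponds to n_i → ∞.
ΔE_max = 13.6 × 9 / 5² = 4.896 eV.
λ_min = 1240 / 4.896 = 253 nm.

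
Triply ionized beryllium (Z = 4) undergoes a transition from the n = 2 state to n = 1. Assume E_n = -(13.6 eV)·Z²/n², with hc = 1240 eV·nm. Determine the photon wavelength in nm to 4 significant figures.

For Z = 4 the level energies scale as Z², so the effective Rydberg energy is 13.6 × 16 = 217.6 eV.
ΔE = 217.6 × (1/1² − 1/2²) = 217.6 × 0.7500 = 163.2 eV.
λ = hc/ΔE = 1240 / 163.2 = 7.598 nm.

7.598 nm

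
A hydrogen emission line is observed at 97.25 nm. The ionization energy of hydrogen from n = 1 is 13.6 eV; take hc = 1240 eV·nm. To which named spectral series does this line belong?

ΔE = 1240/97.25 = 12.75 eV.
This matches 13.6 × (1/1² − 1/4²), so n_f = 1: the Lyman series.

Lyman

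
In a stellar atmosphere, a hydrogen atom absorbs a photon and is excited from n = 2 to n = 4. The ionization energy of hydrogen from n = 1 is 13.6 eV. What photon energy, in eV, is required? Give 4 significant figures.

E_4 = −13.60/16 = −0.8500 eV and E_2 = −13.60/4 = −3.400 eV.
The photon energy is |E_4 − E_2| = 2.550 eV.

2.550 eV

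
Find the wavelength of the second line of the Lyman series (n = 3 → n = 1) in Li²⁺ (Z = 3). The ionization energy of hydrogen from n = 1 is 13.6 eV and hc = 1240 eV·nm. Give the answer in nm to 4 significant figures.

The Lyman series terminates on n_f = 1; the second line has n_i = 1+2 = 3.
ΔE = 122.4 × (1/1² − 1/3²) = 108.8 eV.
λ = 1240 / 108.8 = 11.40 nm.

11.40 nm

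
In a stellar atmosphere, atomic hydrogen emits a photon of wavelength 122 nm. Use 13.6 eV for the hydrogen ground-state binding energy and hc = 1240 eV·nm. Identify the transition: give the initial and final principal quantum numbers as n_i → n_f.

n_i = 2, n_f = 1

The photon energy is ΔE = hc/λ = 1240 / 122 = 10.16 eV.
With Z = 1, ΔE = 13.60 × (1/n_f² − 1/n_i²), so 1/n_f² − 1/n_i² = 0.7473.
Trying n_f = 1 gives 1/n_i² = 0.2527, i.e. n_i ≈ 2; this pair matches.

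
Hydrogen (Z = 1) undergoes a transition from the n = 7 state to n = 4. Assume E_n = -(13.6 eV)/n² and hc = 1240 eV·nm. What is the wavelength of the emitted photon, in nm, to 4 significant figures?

ΔE = 13.60 × (1/4² − 1/7²) = 13.60 × 0.04209 = 0.5724 eV.
λ = hc/ΔE = 1240 / 0.5724 = 2166 nm.

2166 nm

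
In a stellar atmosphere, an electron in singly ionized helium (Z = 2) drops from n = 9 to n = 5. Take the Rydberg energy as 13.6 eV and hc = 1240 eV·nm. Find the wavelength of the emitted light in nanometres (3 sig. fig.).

For Z = 2 the level energies scale as Z², so the effective Rydberg energy is 13.6 × 4 = 54.40 eV.
ΔE = 54.40 × (1/5² − 1/9²) = 54.40 × 0.02765 = 1.504 eV.
λ = hc/ΔE = 1240 / 1.504 = 824 nm.

824 nm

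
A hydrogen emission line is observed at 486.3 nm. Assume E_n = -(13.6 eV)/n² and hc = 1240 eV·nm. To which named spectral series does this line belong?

Balmer

ΔE = 1240/486.3 = 2.550 eV.
This matches 13.6 × (1/2² − 1/4²), so n_f = 2: the Balmer series.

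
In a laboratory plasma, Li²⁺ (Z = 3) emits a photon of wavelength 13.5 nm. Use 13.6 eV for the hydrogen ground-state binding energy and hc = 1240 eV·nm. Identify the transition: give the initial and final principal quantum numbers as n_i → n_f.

n_i = 2, n_f = 1

The photon energy is ΔE = hc/λ = 1240 / 13.5 = 91.85 eV.
With Z = 3, ΔE = 122.4 × (1/n_f² − 1/n_i²), so 1/n_f² − 1/n_i² = 0.7504.
Trying n_f = 1 gives 1/n_i² = 0.2496, i.e. n_i ≈ 2; this pair matches.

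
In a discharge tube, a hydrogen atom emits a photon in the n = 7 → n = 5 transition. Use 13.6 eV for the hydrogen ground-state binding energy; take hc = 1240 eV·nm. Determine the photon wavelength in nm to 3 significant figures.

4650 nm

ΔE = 13.60 × (1/5² − 1/7²) = 13.60 × 0.01959 = 0.2664 eV.
λ = hc/ΔE = 1240 / 0.2664 = 4650 nm.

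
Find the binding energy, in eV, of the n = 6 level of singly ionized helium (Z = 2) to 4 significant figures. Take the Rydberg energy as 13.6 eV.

1.511 eV

E_n = −13.6 Z²/n² = −54.40/n² eV for Z = 2.
E_6 = −54.40/36 = −1.511 eV, so ionization (to E = 0) requires 1.511 eV.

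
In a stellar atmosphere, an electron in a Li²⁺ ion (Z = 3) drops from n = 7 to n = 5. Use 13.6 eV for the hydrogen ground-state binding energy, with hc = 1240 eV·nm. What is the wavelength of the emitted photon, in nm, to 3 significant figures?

For Z = 3 the level energies scale as Z², so the effective Rydberg energy is 13.6 × 9 = 122.4 eV.
ΔE = 122.4 × (1/5² − 1/7²) = 122.4 × 0.01959 = 2.398 eV.
λ = hc/ΔE = 1240 / 2.398 = 517 nm.

517 nm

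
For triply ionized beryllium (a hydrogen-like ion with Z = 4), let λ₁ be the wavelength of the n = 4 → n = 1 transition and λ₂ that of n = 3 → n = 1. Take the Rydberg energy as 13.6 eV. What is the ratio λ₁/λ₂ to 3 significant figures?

0.948

λ ∝ 1/ΔE ∝ 1/(1/n_f² − 1/n_i²), and the Z² and hc factors cancel in the ratio.
λ₁/λ₂ = (1/1² − 1/3²)/(1/1² − 1/4²) = 0.8889/0.9375 = 0.948.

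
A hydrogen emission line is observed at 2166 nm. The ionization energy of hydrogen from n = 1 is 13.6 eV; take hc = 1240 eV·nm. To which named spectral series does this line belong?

ΔE = 1240/2166 = 0.5725 eV.
This matches 13.6 × (1/4² − 1/7²), so n_f = 4: the Brackett series.

Brackett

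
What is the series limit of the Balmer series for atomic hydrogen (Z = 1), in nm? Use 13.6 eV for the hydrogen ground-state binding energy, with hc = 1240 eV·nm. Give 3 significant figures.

365 nm

The Balmer series has lower level n_f = 2; the series limit corresponds to n_i → ∞.
ΔE_max = 13.6 × 1 / 2² = 3.400 eV.
λ_min = 1240 / 3.400 = 365 nm.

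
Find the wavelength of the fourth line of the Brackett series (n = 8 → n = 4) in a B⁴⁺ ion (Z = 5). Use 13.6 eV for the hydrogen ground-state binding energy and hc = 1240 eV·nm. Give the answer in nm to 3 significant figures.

The Brackett series terminates on n_f = 4; the fourth line has n_i = 4+4 = 8.
ΔE = 340.0 × (1/4² − 1/8²) = 15.94 eV.
λ = 1240 / 15.94 = 77.8 nm.

77.8 nm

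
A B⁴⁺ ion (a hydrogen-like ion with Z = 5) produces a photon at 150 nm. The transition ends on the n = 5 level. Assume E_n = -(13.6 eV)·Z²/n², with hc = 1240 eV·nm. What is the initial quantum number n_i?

n_i = 8

The photon energy is ΔE = hc/λ = 1240 / 150 = 8.267 eV.
With Z = 5, ΔE = 340.0 × (1/n_f² − 1/n_i²), so 1/n_f² − 1/n_i² = 0.02431.
With n_f = 5: 1/n_i² = 1/25 − 0.02431 = 0.01569, so n_i ≈ 7.98.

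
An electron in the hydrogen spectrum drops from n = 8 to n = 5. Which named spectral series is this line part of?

The series is set by the lower level: n_f = 5 is the Pfund series.

Pfund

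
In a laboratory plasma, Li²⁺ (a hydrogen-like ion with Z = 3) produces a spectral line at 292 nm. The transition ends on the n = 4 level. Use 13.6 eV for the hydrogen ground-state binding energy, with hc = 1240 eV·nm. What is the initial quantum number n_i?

The photon energy is ΔE = hc/λ = 1240 / 292 = 4.247 eV.
With Z = 3, ΔE = 122.4 × (1/n_f² − 1/n_i²), so 1/n_f² − 1/n_i² = 0.03469.
With n_f = 4: 1/n_i² = 1/16 − 0.03469 = 0.02781, so n_i ≈ 6.00.

n_i = 6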